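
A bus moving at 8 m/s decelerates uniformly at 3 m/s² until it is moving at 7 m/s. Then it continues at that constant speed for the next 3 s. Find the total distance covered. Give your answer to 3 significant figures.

Phase 1 (decelerating): v₀ = 8.00 m/s, a = -3 m/s².
v = v₀ + at → t = (7 − 8.00) / -3 = 0.333 s
v² = v₀² + 2aΔx → Δx = (7² − 8.00²)/(2·-3) = 2.50 m

Phase 2 (constant speed): v₀ = 7.00 m/s, a = 0 m/s².
v = v₀ + at = 7.00 + (0)(3) = 7.00 m/s
Δx = v₀t + ½at² = 7.00·3 + 0.5·0·3² = 21.0 m
Total distance = 2.50 + 21.0 = 23.5 m

23.5 m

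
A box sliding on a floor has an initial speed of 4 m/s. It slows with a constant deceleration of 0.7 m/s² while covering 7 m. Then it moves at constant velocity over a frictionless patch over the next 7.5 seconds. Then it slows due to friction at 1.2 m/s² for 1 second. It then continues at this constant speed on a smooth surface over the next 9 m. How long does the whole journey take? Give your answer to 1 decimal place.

17.6 s

Phase 1 (decelerating): v₀ = 4.00 m/s, a = -0.7 m/s².
v² = v₀² + 2aΔx = 4.00² + 2·-0.7·7 = 6.20 → v = 2.49 m/s
t = (v − v₀)/a = (2.49 − 4.00)/-0.7 = 2.16 s

Phase 2 (constant speed): v₀ = 2.49 m/s, a = 0 m/s².
v = v₀ + at = 2.49 + (0)(7.5) = 2.49 m/s
Δx = v₀t + ½at² = 2.49·7.5 + 0.5·0·7.5² = 18.7 m

Phase 3 (decelerating): v₀ = 2.49 m/s, a = -1.2 m/s².
v = v₀ + at = 2.49 + (-1.2)(1) = 1.29 m/s
Δx = v₀t + ½at² = 2.49·1 + 0.5·-1.2·1² = 1.89 m

Phase 4 (constant speed): v₀ = 1.29 m/s, a = 0 m/s².
Constant speed: t = d/v = 9/1.29 = 6.98 s
Total time = 2.16 + 7.50 + 1.00 + 6.98 = 17.6 s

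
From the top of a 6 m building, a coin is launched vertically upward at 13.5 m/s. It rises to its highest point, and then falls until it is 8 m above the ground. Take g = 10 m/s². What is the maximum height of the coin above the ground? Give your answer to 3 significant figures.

Phase 1 (rising): v₀ = 13.5 m/s, a = -10 m/s².
v = v₀ + at → t = (0 − 13.5) / -10 = 1.35 s
v² = v₀² + 2aΔx → Δx = (0² − 13.5²)/(2·-10) = 9.11 m
Maximum height = 6 + 9.11 = 15.1 m

15.1 m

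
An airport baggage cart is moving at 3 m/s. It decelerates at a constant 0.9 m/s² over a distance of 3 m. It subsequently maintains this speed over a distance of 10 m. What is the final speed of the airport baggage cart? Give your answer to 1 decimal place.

Phase 1 (decelerating): v₀ = 3.00 m/s, a = -0.9 m/s².
v² = v₀² + 2aΔx = 3.00² + 2·-0.9·3 = 3.60 → v = 1.90 m/s
t = (v − v₀)/a = (1.90 − 3.00)/-0.9 = 1.23 s

Phase 2 (constant speed): v₀ = 1.90 m/s, a = 0 m/s².
Constant speed: t = d/v = 10/1.90 = 5.27 s
Final speed = 1.90 m/s

1.9 m/s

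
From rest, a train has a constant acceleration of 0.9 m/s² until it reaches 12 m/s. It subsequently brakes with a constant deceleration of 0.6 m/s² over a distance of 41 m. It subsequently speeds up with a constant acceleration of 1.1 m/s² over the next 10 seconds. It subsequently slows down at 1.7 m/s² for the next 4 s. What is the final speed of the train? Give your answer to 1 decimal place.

13.9 m/s

Phase 1 (accelerating): v₀ = 0 m/s, a = 0.9 m/s².
v = v₀ + at → t = (12 − 0) / 0.9 = 13.3 s
v² = v₀² + 2aΔx → Δx = (12² − 0²)/(2·0.9) = 80.0 m

Phase 2 (decelerating): v₀ = 12.0 m/s, a = -0.6 m/s².
v² = v₀² + 2aΔx = 12.0² + 2·-0.6·41 = 94.8 → v = 9.74 m/s
t = (v − v₀)/a = (9.74 − 12.0)/-0.6 = 3.77 s

Phase 3 (accelerating): v₀ = 9.74 m/s, a = 1.1 m/s².
v = v₀ + at = 9.74 + (1.1)(10) = 20.7 m/s
Δx = v₀t + ½at² = 9.74·10 + 0.5·1.1·10² = 152 m

Phase 4 (decelerating): v₀ = 20.7 m/s, a = -1.7 m/s².
v = v₀ + at = 20.7 + (-1.7)(4) = 13.9 m/s
Δx = v₀t + ½at² = 20.7·4 + 0.5·-1.7·4² = 69.3 m
Final speed = 13.9 m/s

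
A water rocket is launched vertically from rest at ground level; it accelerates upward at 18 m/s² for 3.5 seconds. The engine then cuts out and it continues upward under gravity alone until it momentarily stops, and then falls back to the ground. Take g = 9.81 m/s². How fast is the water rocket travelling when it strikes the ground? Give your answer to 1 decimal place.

Phase 1 (powered ascent): v₀ = 0 m/s, a = 18 m/s².
v = v₀ + at = 0 + (18)(3.5) = 63.0 m/s
Δx = v₀t + ½at² = 0·3.5 + 0.5·18·3.5² = 110 m

Phase 2 (coasting upward): v₀ = 63.0 m/s, a = -9.81 m/s².
v = v₀ + at → t = (0 − 63.0) / -9.81 = 6.42 s
v² = v₀² + 2aΔx → Δx = (0² − 63.0²)/(2·-9.81) = 202 m

Phase 3 (free fall): v₀ = 0 m/s, a = -9.81 m/s².
Falls 313 m from rest: t = √(2·313/9.81) = 7.98 s; v = g·t = 78.3 m/s.
Impact speed = 78.3 m/s

78.3 m/s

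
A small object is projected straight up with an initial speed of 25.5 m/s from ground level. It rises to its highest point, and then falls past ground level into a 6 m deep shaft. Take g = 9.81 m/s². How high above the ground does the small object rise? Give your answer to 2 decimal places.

33.14 m

Phase 1 (rising): v₀ = 25.5 m/s, a = -9.81 m/s².
v = v₀ + at → t = (0 − 25.5) / -9.81 = 2.60 s
v² = v₀² + 2aΔx → Δx = (0² − 25.5²)/(2·-9.81) = 33.1 m
Maximum height = 33.1 m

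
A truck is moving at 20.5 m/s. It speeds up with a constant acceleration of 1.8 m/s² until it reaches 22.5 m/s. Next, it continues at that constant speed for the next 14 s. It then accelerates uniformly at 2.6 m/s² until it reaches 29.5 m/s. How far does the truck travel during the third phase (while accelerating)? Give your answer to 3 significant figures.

70.0 m

Phase 1 (accelerating): v₀ = 20.5 m/s, a = 1.8 m/s².
v = v₀ + at → t = (22.5 − 20.5) / 1.8 = 1.11 s
v² = v₀² + 2aΔx → Δx = (22.5² − 20.5²)/(2·1.8) = 23.9 m

Phase 2 (constant speed): v₀ = 22.5 m/s, a = 0 m/s².
v = v₀ + at = 22.5 + (0)(14) = 22.5 m/s
Δx = v₀t + ½at² = 22.5·14 + 0.5·0·14² = 315 m

Phase 3 (accelerating): v₀ = 22.5 m/s, a = 2.6 m/s².
v = v₀ + at → t = (29.5 − 22.5) / 2.6 = 2.69 s
v² = v₀² + 2aΔx → Δx = (29.5² − 22.5²)/(2·2.6) = 70.0 m
Distance in phase 3 = 70.0 m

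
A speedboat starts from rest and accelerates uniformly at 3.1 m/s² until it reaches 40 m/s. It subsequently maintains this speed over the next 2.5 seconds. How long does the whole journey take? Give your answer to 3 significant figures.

15.4 s

Phase 1 (accelerating): v₀ = 0 m/s, a = 3.1 m/s².
v = v₀ + at → t = (40 − 0) / 3.1 = 12.9 s
v² = v₀² + 2aΔx → Δx = (40² − 0²)/(2·3.1) = 258 m

Phase 2 (constant speed): v₀ = 40.0 m/s, a = 0 m/s².
v = v₀ + at = 40.0 + (0)(2.5) = 40.0 m/s
Δx = v₀t + ½at² = 40.0·2.5 + 0.5·0·2.5² = 100 m
Total time = 12.9 + 2.50 = 15.4 s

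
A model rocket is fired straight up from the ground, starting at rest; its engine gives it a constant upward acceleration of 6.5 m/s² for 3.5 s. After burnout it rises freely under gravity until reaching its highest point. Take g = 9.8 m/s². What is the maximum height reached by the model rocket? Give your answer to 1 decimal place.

Phase 1 (powered ascent): v₀ = 0 m/s, a = 6.5 m/s².
v = v₀ + at = 0 + (6.5)(3.5) = 22.8 m/s
Δx = v₀t + ½at² = 0·3.5 + 0.5·6.5·3.5² = 39.8 m

Phase 2 (coasting upward): v₀ = 22.8 m/s, a = -9.8 m/s².
v = v₀ + at → t = (0 − 22.8) / -9.8 = 2.32 s
v² = v₀² + 2aΔx → Δx = (0² − 22.8²)/(2·-9.8) = 26.4 m
Maximum height = 39.8 + 26.4 = 66.2 m

66.2 m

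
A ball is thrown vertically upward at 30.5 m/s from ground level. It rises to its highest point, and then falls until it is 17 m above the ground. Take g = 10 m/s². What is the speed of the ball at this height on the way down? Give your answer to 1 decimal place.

24.3 m/s

Phase 1 (rising): v₀ = 30.5 m/s, a = -10 m/s².
v = v₀ + at → t = (0 − 30.5) / -10 = 3.05 s
v² = v₀² + 2aΔx → Δx = (0² − 30.5²)/(2·-10) = 46.5 m

Phase 2 (falling): v₀ = 0 m/s, a = -10 m/s².
Falls 29.5 m from rest: t = √(2·29.5/10) = 2.43 s; v = g·t = 24.3 m/s.
Final speed = 24.3 m/s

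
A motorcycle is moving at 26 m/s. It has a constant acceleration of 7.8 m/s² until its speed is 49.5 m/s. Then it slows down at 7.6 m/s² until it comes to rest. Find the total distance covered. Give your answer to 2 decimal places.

Phase 1 (accelerating): v₀ = 26.0 m/s, a = 7.8 m/s².
v = v₀ + at → t = (49.5 − 26.0) / 7.8 = 3.01 s
v² = v₀² + 2aΔx → Δx = (49.5² − 26.0²)/(2·7.8) = 114 m

Phase 2 (decelerating): v₀ = 49.5 m/s, a = -7.6 m/s².
v = v₀ + at → t = (0 − 49.5) / -7.6 = 6.51 s
v² = v₀² + 2aΔx → Δx = (0² − 49.5²)/(2·-7.6) = 161 m
Total distance = 114 + 161 = 275 m

274.93 m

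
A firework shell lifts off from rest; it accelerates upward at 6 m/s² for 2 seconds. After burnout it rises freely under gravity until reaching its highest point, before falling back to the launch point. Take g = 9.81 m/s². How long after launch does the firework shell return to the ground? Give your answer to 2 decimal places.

5.21 s

Phase 1 (powered ascent): v₀ = 0 m/s, a = 6 m/s².
v = v₀ + at = 0 + (6)(2) = 12.0 m/s
Δx = v₀t + ½at² = 0·2 + 0.5·6·2² = 12.0 m

Phase 2 (coasting upward): v₀ = 12.0 m/s, a = -9.81 m/s².
v = v₀ + at → t = (0 − 12.0) / -9.81 = 1.22 s
v² = v₀² + 2aΔx → Δx = (0² − 12.0²)/(2·-9.81) = 7.34 m

Phase 3 (free fall): v₀ = 0 m/s, a = -9.81 m/s².
Falls 19.3 m from rest: t = √(2·19.3/9.81) = 1.99 s; v = g·t = 19.5 m/s.
Total time = 2.00 + 1.22 + 1.99 = 5.21 s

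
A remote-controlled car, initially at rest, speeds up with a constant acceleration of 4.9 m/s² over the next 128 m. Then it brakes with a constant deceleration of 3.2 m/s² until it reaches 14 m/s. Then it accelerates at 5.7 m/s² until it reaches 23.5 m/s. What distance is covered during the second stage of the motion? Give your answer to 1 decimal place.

165.4 m

Phase 1 (accelerating): v₀ = 0 m/s, a = 4.9 m/s².
v² = v₀² + 2aΔx = 0² + 2·4.9·128 = 1250 → v = 35.4 m/s
t = (v − v₀)/a = (35.4 − 0)/4.9 = 7.23 s

Phase 2 (decelerating): v₀ = 35.4 m/s, a = -3.2 m/s².
v = v₀ + at → t = (14 − 35.4) / -3.2 = 6.69 s
v² = v₀² + 2aΔx → Δx = (14² − 35.4²)/(2·-3.2) = 165 m
Distance in phase 2 = 165 m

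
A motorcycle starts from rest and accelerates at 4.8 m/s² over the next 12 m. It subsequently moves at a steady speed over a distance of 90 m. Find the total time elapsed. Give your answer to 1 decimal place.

Phase 1 (accelerating): v₀ = 0 m/s, a = 4.8 m/s².
v² = v₀² + 2aΔx = 0² + 2·4.8·12 = 115 → v = 10.7 m/s
t = (v − v₀)/a = (10.7 − 0)/4.8 = 2.24 s

Phase 2 (constant speed): v₀ = 10.7 m/s, a = 0 m/s².
Constant speed: t = d/v = 90/10.7 = 8.39 s
Total time = 2.24 + 8.39 = 10.6 s

10.6 s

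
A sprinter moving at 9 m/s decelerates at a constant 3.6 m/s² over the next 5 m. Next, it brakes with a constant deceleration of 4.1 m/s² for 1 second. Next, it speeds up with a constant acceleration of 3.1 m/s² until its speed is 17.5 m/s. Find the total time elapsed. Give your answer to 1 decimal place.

6.4 s

Phase 1 (decelerating): v₀ = 9.00 m/s, a = -3.6 m/s².
v² = v₀² + 2aΔx = 9.00² + 2·-3.6·5 = 45.0 → v = 6.71 m/s
t = (v − v₀)/a = (6.71 − 9.00)/-3.6 = 0.637 s

Phase 2 (decelerating): v₀ = 6.71 m/s, a = -4.1 m/s².
v = v₀ + at = 6.71 + (-4.1)(1) = 2.61 m/s
Δx = v₀t + ½at² = 6.71·1 + 0.5·-4.1·1² = 4.66 m

Phase 3 (accelerating): v₀ = 2.61 m/s, a = 3.1 m/s².
v = v₀ + at → t = (17.5 − 2.61) / 3.1 = 4.80 s
v² = v₀² + 2aΔx → Δx = (17.5² − 2.61²)/(2·3.1) = 48.3 m
Total time = 0.637 + 1.00 + 4.80 = 6.44 s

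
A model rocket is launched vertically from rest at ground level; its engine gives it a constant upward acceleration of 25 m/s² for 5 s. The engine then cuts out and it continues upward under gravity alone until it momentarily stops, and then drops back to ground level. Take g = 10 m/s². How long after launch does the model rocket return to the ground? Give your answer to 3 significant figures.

Phase 1 (powered ascent): v₀ = 0 m/s, a = 25 m/s².
v = v₀ + at = 0 + (25)(5) = 125 m/s
Δx = v₀t + ½at² = 0·5 + 0.5·25·5² = 312 m

Phase 2 (coasting upward): v₀ = 125 m/s, a = -10 m/s².
v = v₀ + at → t = (0 − 125) / -10 = 12.5 s
v² = v₀² + 2aΔx → Δx = (0² − 125²)/(2·-10) = 781 m

Phase 3 (free fall): v₀ = 0 m/s, a = -10 m/s².
Falls 1090 m from rest: t = √(2·1090/10) = 14.8 s; v = g·t = 148 m/s.
Total time = 5.00 + 12.5 + 14.8 = 32.3 s

32.3 s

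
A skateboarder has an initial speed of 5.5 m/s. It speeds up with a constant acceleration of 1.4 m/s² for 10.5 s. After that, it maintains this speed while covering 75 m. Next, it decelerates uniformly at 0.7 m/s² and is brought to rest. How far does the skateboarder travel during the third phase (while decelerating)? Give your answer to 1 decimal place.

291.5 m

Phase 1 (accelerating): v₀ = 5.50 m/s, a = 1.4 m/s².
v = v₀ + at = 5.50 + (1.4)(10.5) = 20.2 m/s
Δx = v₀t + ½at² = 5.50·10.5 + 0.5·1.4·10.5² = 135 m

Phase 2 (constant speed): v₀ = 20.2 m/s, a = 0 m/s².
Constant speed: t = d/v = 75/20.2 = 3.71 s

Phase 3 (decelerating): v₀ = 20.2 m/s, a = -0.7 m/s².
v = v₀ + at → t = (0 − 20.2) / -0.7 = 28.9 s
v² = v₀² + 2aΔx → Δx = (0² − 20.2²)/(2·-0.7) = 291 m
Distance in phase 3 = 291 m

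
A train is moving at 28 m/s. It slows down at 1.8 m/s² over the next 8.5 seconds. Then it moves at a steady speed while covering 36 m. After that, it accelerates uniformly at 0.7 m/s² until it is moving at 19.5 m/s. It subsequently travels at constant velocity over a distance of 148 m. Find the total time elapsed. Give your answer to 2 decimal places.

Phase 1 (decelerating): v₀ = 28.0 m/s, a = -1.8 m/s².
v = v₀ + at = 28.0 + (-1.8)(8.5) = 12.7 m/s
Δx = v₀t + ½at² = 28.0·8.5 + 0.5·-1.8·8.5² = 173 m

Phase 2 (constant speed): v₀ = 12.7 m/s, a = 0 m/s².
Constant speed: t = d/v = 36/12.7 = 2.83 s

Phase 3 (accelerating): v₀ = 12.7 m/s, a = 0.7 m/s².
v = v₀ + at → t = (19.5 − 12.7) / 0.7 = 9.71 s
v² = v₀² + 2aΔx → Δx = (19.5² − 12.7²)/(2·0.7) = 156 m

Phase 4 (constant speed): v₀ = 19.5 m/s, a = 0 m/s².
Constant speed: t = d/v = 148/19.5 = 7.59 s
Total time = 8.50 + 2.83 + 9.71 + 7.59 = 28.6 s

28.64 s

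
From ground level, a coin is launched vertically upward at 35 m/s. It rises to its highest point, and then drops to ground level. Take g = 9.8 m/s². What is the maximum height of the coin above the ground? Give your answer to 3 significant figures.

62.5 m

Phase 1 (rising): v₀ = 35.0 m/s, a = -9.8 m/s².
v = v₀ + at → t = (0 − 35.0) / -9.8 = 3.57 s
v² = v₀² + 2aΔx → Δx = (0² − 35.0²)/(2·-9.8) = 62.5 m
Maximum height = 62.5 m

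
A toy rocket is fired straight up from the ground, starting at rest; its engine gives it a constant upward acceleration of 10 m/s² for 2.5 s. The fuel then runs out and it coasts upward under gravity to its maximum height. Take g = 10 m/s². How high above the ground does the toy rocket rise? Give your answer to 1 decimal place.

Phase 1 (powered ascent): v₀ = 0 m/s, a = 10 m/s².
v = v₀ + at = 0 + (10)(2.5) = 25.0 m/s
Δx = v₀t + ½at² = 0·2.5 + 0.5·10·2.5² = 31.2 m

Phase 2 (coasting upward): v₀ = 25.0 m/s, a = -10 m/s².
v = v₀ + at → t = (0 − 25.0) / -10 = 2.50 s
v² = v₀² + 2aΔx → Δx = (0² − 25.0²)/(2·-10) = 31.2 m
Maximum height = 31.2 + 31.2 = 62.5 m

62.5 m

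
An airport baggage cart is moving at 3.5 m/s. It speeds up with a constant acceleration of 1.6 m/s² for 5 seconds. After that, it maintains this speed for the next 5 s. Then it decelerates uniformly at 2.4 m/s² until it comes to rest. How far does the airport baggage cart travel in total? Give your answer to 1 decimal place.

Phase 1 (accelerating): v₀ = 3.50 m/s, a = 1.6 m/s².
v = v₀ + at = 3.50 + (1.6)(5) = 11.5 m/s
Δx = v₀t + ½at² = 3.50·5 + 0.5·1.6·5² = 37.5 m

Phase 2 (constant speed): v₀ = 11.5 m/s, a = 0 m/s².
v = v₀ + at = 11.5 + (0)(5) = 11.5 m/s
Δx = v₀t + ½at² = 11.5·5 + 0.5·0·5² = 57.5 m

Phase 3 (decelerating): v₀ = 11.5 m/s, a = -2.4 m/s².
v = v₀ + at → t = (0 − 11.5) / -2.4 = 4.79 s
v² = v₀² + 2aΔx → Δx = (0² − 11.5²)/(2·-2.4) = 27.6 m
Total distance = 37.5 + 57.5 + 27.6 = 123 m

122.6 m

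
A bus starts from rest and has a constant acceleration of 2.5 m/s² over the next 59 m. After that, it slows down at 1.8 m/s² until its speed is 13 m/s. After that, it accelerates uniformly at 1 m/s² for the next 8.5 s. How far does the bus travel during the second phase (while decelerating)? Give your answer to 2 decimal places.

35.00 m

Phase 1 (accelerating): v₀ = 0 m/s, a = 2.5 m/s².
v² = v₀² + 2aΔx = 0² + 2·2.5·59 = 295 → v = 17.2 m/s
t = (v − v₀)/a = (17.2 − 0)/2.5 = 6.87 s

Phase 2 (decelerating): v₀ = 17.2 m/s, a = -1.8 m/s².
v = v₀ + at → t = (13 − 17.2) / -1.8 = 2.32 s
v² = v₀² + 2aΔx → Δx = (13² − 17.2²)/(2·-1.8) = 35.0 m
Distance in phase 2 = 35.0 m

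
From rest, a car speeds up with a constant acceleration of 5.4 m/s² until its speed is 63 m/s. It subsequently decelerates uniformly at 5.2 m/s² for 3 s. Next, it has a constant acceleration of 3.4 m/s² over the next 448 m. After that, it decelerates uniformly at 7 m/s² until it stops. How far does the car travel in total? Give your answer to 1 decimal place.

Phase 1 (accelerating): v₀ = 0 m/s, a = 5.4 m/s².
v = v₀ + at → t = (63 − 0) / 5.4 = 11.7 s
v² = v₀² + 2aΔx → Δx = (63² − 0²)/(2·5.4) = 368 m

Phase 2 (decelerating): v₀ = 63.0 m/s, a = -5.2 m/s².
v = v₀ + at = 63.0 + (-5.2)(3) = 47.4 m/s
Δx = v₀t + ½at² = 63.0·3 + 0.5·-5.2·3² = 166 m

Phase 3 (accelerating): v₀ = 47.4 m/s, a = 3.4 m/s².
v² = v₀² + 2aΔx = 47.4² + 2·3.4·448 = 5290 → v = 72.8 m/s
t = (v − v₀)/a = (72.8 − 47.4)/3.4 = 7.46 s

Phase 4 (decelerating): v₀ = 72.8 m/s, a = -7 m/s².
v = v₀ + at → t = (0 − 72.8) / -7 = 10.4 s
v² = v₀² + 2aΔx → Δx = (0² − 72.8²)/(2·-7) = 378 m
Total distance = 368 + 166 + 448 + 378 = 1360 m

1359.2 m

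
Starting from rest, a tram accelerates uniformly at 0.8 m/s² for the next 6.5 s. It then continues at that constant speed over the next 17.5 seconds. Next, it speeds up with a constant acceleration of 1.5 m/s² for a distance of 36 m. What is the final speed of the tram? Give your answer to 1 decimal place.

Phase 1 (accelerating): v₀ = 0 m/s, a = 0.8 m/s².
v = v₀ + at = 0 + (0.8)(6.5) = 5.20 m/s
Δx = v₀t + ½at² = 0·6.5 + 0.5·0.8·6.5² = 16.9 m

Phase 2 (constant speed): v₀ = 5.20 m/s, a = 0 m/s².
v = v₀ + at = 5.20 + (0)(17.5) = 5.20 m/s
Δx = v₀t + ½at² = 5.20·17.5 + 0.5·0·17.5² = 91.0 m

Phase 3 (accelerating): v₀ = 5.20 m/s, a = 1.5 m/s².
v² = v₀² + 2aΔx = 5.20² + 2·1.5·36 = 135 → v = 11.6 m/s
t = (v − v₀)/a = (11.6 − 5.20)/1.5 = 4.28 s
Final speed = 11.6 m/s

11.6 m/s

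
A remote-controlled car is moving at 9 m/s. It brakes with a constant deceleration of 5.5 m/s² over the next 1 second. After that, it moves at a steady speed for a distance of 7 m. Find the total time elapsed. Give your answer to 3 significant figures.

3.00 s

Phase 1 (decelerating): v₀ = 9.00 m/s, a = -5.5 m/s².
v = v₀ + at = 9.00 + (-5.5)(1) = 3.50 m/s
Δx = v₀t + ½at² = 9.00·1 + 0.5·-5.5·1² = 6.25 m

Phase 2 (constant speed): v₀ = 3.50 m/s, a = 0 m/s².
Constant speed: t = d/v = 7/3.50 = 2.00 s
Total time = 1.00 + 2.00 = 3.00 s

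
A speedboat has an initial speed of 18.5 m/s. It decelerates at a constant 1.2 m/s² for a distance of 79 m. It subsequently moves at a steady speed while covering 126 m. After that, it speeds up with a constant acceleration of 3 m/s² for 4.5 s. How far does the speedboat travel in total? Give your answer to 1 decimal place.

291.0 m

Phase 1 (decelerating): v₀ = 18.5 m/s, a = -1.2 m/s².
v² = v₀² + 2aΔx = 18.5² + 2·-1.2·79 = 153 → v = 12.4 m/s
t = (v − v₀)/a = (12.4 − 18.5)/-1.2 = 5.12 s

Phase 2 (constant speed): v₀ = 12.4 m/s, a = 0 m/s².
Constant speed: t = d/v = 126/12.4 = 10.2 s

Phase 3 (accelerating): v₀ = 12.4 m/s, a = 3 m/s².
v = v₀ + at = 12.4 + (3)(4.5) = 25.9 m/s
Δx = v₀t + ½at² = 12.4·4.5 + 0.5·3·4.5² = 86.0 m
Total distance = 79.0 + 126 + 86.0 = 291 m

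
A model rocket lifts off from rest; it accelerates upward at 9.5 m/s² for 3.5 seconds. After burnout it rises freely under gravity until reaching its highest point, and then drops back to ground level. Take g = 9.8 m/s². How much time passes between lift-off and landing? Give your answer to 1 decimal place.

Phase 1 (powered ascent): v₀ = 0 m/s, a = 9.5 m/s².
v = v₀ + at = 0 + (9.5)(3.5) = 33.2 m/s
Δx = v₀t + ½at² = 0·3.5 + 0.5·9.5·3.5² = 58.2 m

Phase 2 (coasting upward): v₀ = 33.2 m/s, a = -9.8 m/s².
v = v₀ + at → t = (0 − 33.2) / -9.8 = 3.39 s
v² = v₀² + 2aΔx → Δx = (0² − 33.2²)/(2·-9.8) = 56.4 m

Phase 3 (free fall): v₀ = 0 m/s, a = -9.8 m/s².
Falls 115 m from rest: t = √(2·115/9.8) = 4.84 s; v = g·t = 47.4 m/s.
Total time = 3.50 + 3.39 + 4.84 = 11.7 s

11.7 s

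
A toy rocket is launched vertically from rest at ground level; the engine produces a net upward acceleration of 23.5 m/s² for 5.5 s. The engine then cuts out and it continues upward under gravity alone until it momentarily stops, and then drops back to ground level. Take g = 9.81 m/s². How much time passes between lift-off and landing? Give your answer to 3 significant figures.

Phase 1 (powered ascent): v₀ = 0 m/s, a = 23.5 m/s².
v = v₀ + at = 0 + (23.5)(5.5) = 129 m/s
Δx = v₀t + ½at² = 0·5.5 + 0.5·23.5·5.5² = 355 m

Phase 2 (coasting upward): v₀ = 129 m/s, a = -9.81 m/s².
v = v₀ + at → t = (0 − 129) / -9.81 = 13.2 s
v² = v₀² + 2aΔx → Δx = (0² − 129²)/(2·-9.81) = 851 m

Phase 3 (free fall): v₀ = 0 m/s, a = -9.81 m/s².
Falls 1210 m from rest: t = √(2·1210/9.81) = 15.7 s; v = g·t = 154 m/s.
Total time = 5.50 + 13.2 + 15.7 = 34.4 s

34.4 s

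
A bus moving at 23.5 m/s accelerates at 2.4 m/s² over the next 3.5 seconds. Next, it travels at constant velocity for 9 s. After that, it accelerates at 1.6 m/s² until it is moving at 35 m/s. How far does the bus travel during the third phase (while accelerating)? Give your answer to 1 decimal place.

64.8 m

Phase 1 (accelerating): v₀ = 23.5 m/s, a = 2.4 m/s².
v = v₀ + at = 23.5 + (2.4)(3.5) = 31.9 m/s
Δx = v₀t + ½at² = 23.5·3.5 + 0.5·2.4·3.5² = 97.0 m

Phase 2 (constant speed): v₀ = 31.9 m/s, a = 0 m/s².
v = v₀ + at = 31.9 + (0)(9) = 31.9 m/s
Δx = v₀t + ½at² = 31.9·9 + 0.5·0·9² = 287 m

Phase 3 (accelerating): v₀ = 31.9 m/s, a = 1.6 m/s².
v = v₀ + at → t = (35 − 31.9) / 1.6 = 1.94 s
v² = v₀² + 2aΔx → Δx = (35² − 31.9²)/(2·1.6) = 64.8 m
Distance in phase 3 = 64.8 m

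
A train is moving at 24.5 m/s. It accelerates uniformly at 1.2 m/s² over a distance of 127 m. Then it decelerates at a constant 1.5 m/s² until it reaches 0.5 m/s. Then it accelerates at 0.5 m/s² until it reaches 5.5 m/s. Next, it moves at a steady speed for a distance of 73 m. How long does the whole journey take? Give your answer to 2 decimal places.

47.65 s

Phase 1 (accelerating): v₀ = 24.5 m/s, a = 1.2 m/s².
v² = v₀² + 2aΔx = 24.5² + 2·1.2·127 = 905 → v = 30.1 m/s
t = (v − v₀)/a = (30.1 − 24.5)/1.2 = 4.65 s

Phase 2 (decelerating): v₀ = 30.1 m/s, a = -1.5 m/s².
v = v₀ + at → t = (0.5 − 30.1) / -1.5 = 19.7 s
v² = v₀² + 2aΔx → Δx = (0.5² − 30.1²)/(2·-1.5) = 302 m

Phase 3 (accelerating): v₀ = 0.500 m/s, a = 0.5 m/s².
v = v₀ + at → t = (5.5 − 0.500) / 0.5 = 10.0 s
v² = v₀² + 2aΔx → Δx = (5.5² − 0.500²)/(2·0.5) = 30.0 m

Phase 4 (constant speed): v₀ = 5.50 m/s, a = 0 m/s².
Constant speed: t = d/v = 73/5.50 = 13.3 s
Total time = 4.65 + 19.7 + 10.0 + 13.3 = 47.6 s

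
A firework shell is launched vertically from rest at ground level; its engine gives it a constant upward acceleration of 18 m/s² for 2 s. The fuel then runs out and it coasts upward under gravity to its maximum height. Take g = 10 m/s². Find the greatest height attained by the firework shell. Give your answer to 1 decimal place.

100.8 m

Phase 1 (powered ascent): v₀ = 0 m/s, a = 18 m/s².
v = v₀ + at = 0 + (18)(2) = 36.0 m/s
Δx = v₀t + ½at² = 0·2 + 0.5·18·2² = 36.0 m

Phase 2 (coasting upward): v₀ = 36.0 m/s, a = -10 m/s².
v = v₀ + at → t = (0 − 36.0) / -10 = 3.60 s
v² = v₀² + 2aΔx → Δx = (0² − 36.0²)/(2·-10) = 64.8 m
Maximum height = 36.0 + 64.8 = 101 m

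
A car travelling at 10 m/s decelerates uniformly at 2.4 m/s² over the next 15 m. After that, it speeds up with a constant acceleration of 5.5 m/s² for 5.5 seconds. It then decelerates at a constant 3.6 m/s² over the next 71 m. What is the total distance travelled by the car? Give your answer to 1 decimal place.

Phase 1 (decelerating): v₀ = 10.0 m/s, a = -2.4 m/s².
v² = v₀² + 2aΔx = 10.0² + 2·-2.4·15 = 28.0 → v = 5.29 m/s
t = (v − v₀)/a = (5.29 − 10.0)/-2.4 = 1.96 s

Phase 2 (accelerating): v₀ = 5.29 m/s, a = 5.5 m/s².
v = v₀ + at = 5.29 + (5.5)(5.5) = 35.5 m/s
Δx = v₀t + ½at² = 5.29·5.5 + 0.5·5.5·5.5² = 112 m

Phase 3 (decelerating): v₀ = 35.5 m/s, a = -3.6 m/s².
v² = v₀² + 2aΔx = 35.5² + 2·-3.6·71 = 752 → v = 27.4 m/s
t = (v − v₀)/a = (27.4 − 35.5)/-3.6 = 2.26 s
Total distance = 15.0 + 112 + 71.0 = 198 m

198.3 m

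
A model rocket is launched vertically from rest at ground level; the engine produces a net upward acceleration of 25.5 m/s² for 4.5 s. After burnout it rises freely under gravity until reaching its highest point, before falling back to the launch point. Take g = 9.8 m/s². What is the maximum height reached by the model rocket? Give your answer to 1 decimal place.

930.0 m

Phase 1 (powered ascent): v₀ = 0 m/s, a = 25.5 m/s².
v = v₀ + at = 0 + (25.5)(4.5) = 115 m/s
Δx = v₀t + ½at² = 0·4.5 + 0.5·25.5·4.5² = 258 m

Phase 2 (coasting upward): v₀ = 115 m/s, a = -9.8 m/s².
v = v₀ + at → t = (0 − 115) / -9.8 = 11.7 s
v² = v₀² + 2aΔx → Δx = (0² − 115²)/(2·-9.8) = 672 m
Maximum height = 258 + 672 = 930 m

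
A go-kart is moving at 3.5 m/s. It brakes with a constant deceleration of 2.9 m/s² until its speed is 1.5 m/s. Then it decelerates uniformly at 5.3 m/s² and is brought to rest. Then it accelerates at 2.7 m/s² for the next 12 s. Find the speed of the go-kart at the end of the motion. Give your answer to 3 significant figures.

Phase 1 (decelerating): v₀ = 3.50 m/s, a = -2.9 m/s².
v = v₀ + at → t = (1.5 − 3.50) / -2.9 = 0.690 s
v² = v₀² + 2aΔx → Δx = (1.5² − 3.50²)/(2·-2.9) = 1.72 m

Phase 2 (decelerating): v₀ = 1.50 m/s, a = -5.3 m/s².
v = v₀ + at → t = (0 − 1.50) / -5.3 = 0.283 s
v² = v₀² + 2aΔx → Δx = (0² − 1.50²)/(2·-5.3) = 0.212 m

Phase 3 (accelerating): v₀ = 0 m/s, a = 2.7 m/s².
v = v₀ + at = 0 + (2.7)(12) = 32.4 m/s
Δx = v₀t + ½at² = 0·12 + 0.5·2.7·12² = 194 m
Final speed = 32.4 m/s

32.4 m/s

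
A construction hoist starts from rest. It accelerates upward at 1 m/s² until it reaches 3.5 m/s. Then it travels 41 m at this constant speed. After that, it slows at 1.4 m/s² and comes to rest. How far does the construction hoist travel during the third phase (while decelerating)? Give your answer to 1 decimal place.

4.4 m

Phase 1 (accelerating): v₀ = 0 m/s, a = 1 m/s².
v = v₀ + at → t = (3.5 − 0) / 1 = 3.50 s
v² = v₀² + 2aΔx → Δx = (3.5² − 0²)/(2·1) = 6.12 m

Phase 2 (constant speed): v₀ = 3.50 m/s, a = 0 m/s².
Constant speed: t = d/v = 41/3.50 = 11.7 s

Phase 3 (decelerating): v₀ = 3.50 m/s, a = -1.4 m/s².
v = v₀ + at → t = (0 − 3.50) / -1.4 = 2.50 s
v² = v₀² + 2aΔx → Δx = (0² − 3.50²)/(2·-1.4) = 4.38 m
Distance in phase 3 = 4.38 m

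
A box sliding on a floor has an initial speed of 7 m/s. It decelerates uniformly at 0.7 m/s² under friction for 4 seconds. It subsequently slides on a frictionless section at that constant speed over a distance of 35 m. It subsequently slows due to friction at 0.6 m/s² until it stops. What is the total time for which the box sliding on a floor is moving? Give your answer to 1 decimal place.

Phase 1 (decelerating): v₀ = 7.00 m/s, a = -0.7 m/s².
v = v₀ + at = 7.00 + (-0.7)(4) = 4.20 m/s
Δx = v₀t + ½at² = 7.00·4 + 0.5·-0.7·4² = 22.4 m

Phase 2 (constant speed): v₀ = 4.20 m/s, a = 0 m/s².
Constant speed: t = d/v = 35/4.20 = 8.33 s

Phase 3 (decelerating): v₀ = 4.20 m/s, a = -0.6 m/s².
v = v₀ + at → t = (0 − 4.20) / -0.6 = 7.00 s
v² = v₀² + 2aΔx → Δx = (0² − 4.20²)/(2·-0.6) = 14.7 m
Total time = 4.00 + 8.33 + 7.00 = 19.3 s

19.3 s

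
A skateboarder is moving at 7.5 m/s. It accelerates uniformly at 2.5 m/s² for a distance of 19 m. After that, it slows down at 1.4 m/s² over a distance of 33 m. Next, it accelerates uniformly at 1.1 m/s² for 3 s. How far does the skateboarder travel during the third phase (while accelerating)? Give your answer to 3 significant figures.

28.0 m

Phase 1 (accelerating): v₀ = 7.50 m/s, a = 2.5 m/s².
v² = v₀² + 2aΔx = 7.50² + 2·2.5·19 = 151 → v = 12.3 m/s
t = (v − v₀)/a = (12.3 − 7.50)/2.5 = 1.92 s

Phase 2 (decelerating): v₀ = 12.3 m/s, a = -1.4 m/s².
v² = v₀² + 2aΔx = 12.3² + 2·-1.4·33 = 58.9 → v = 7.67 m/s
t = (v − v₀)/a = (7.67 − 12.3)/-1.4 = 3.30 s

Phase 3 (accelerating): v₀ = 7.67 m/s, a = 1.1 m/s².
v = v₀ + at = 7.67 + (1.1)(3) = 11.0 m/s
Δx = v₀t + ½at² = 7.67·3 + 0.5·1.1·3² = 28.0 m
Distance in phase 3 = 28.0 m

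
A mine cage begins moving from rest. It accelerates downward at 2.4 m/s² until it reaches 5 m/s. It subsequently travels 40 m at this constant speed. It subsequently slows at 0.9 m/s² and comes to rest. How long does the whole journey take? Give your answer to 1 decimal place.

15.6 s

Phase 1 (accelerating): v₀ = 0 m/s, a = 2.4 m/s².
v = v₀ + at → t = (5 − 0) / 2.4 = 2.08 s
v² = v₀² + 2aΔx → Δx = (5² − 0²)/(2·2.4) = 5.21 m

Phase 2 (constant speed): v₀ = 5.00 m/s, a = 0 m/s².
Constant speed: t = d/v = 40/5.00 = 8.00 s

Phase 3 (decelerating): v₀ = 5.00 m/s, a = -0.9 m/s².
v = v₀ + at → t = (0 − 5.00) / -0.9 = 5.56 s
v² = v₀² + 2aΔx → Δx = (0² − 5.00²)/(2·-0.9) = 13.9 m
Total time = 2.08 + 8.00 + 5.56 = 15.6 s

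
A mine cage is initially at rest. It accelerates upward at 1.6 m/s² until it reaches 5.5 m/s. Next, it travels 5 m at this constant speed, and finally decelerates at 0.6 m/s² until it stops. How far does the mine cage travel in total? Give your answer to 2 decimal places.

39.66 m

Phase 1 (accelerating): v₀ = 0 m/s, a = 1.6 m/s².
v = v₀ + at → t = (5.5 − 0) / 1.6 = 3.44 s
v² = v₀² + 2aΔx → Δx = (5.5² − 0²)/(2·1.6) = 9.45 m

Phase 2 (constant speed): v₀ = 5.50 m/s, a = 0 m/s².
Constant speed: t = d/v = 5/5.50 = 0.909 s

Phase 3 (decelerating): v₀ = 5.50 m/s, a = -0.6 m/s².
v = v₀ + at → t = (0 − 5.50) / -0.6 = 9.17 s
v² = v₀² + 2aΔx → Δx = (0² − 5.50²)/(2·-0.6) = 25.2 m
Total distance = 9.45 + 5.00 + 25.2 = 39.7 m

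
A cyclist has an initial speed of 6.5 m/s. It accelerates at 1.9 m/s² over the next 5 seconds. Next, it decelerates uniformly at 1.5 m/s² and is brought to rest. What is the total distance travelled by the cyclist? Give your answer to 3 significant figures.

142 m

Phase 1 (accelerating): v₀ = 6.50 m/s, a = 1.9 m/s².
v = v₀ + at = 6.50 + (1.9)(5) = 16.0 m/s
Δx = v₀t + ½at² = 6.50·5 + 0.5·1.9·5² = 56.2 m

Phase 2 (decelerating): v₀ = 16.0 m/s, a = -1.5 m/s².
v = v₀ + at → t = (0 − 16.0) / -1.5 = 10.7 s
v² = v₀² + 2aΔx → Δx = (0² − 16.0²)/(2·-1.5) = 85.3 m
Total distance = 56.2 + 85.3 = 142 m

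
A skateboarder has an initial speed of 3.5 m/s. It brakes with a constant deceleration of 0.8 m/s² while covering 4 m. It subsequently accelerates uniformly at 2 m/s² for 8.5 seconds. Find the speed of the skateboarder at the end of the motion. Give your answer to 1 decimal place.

19.4 m/s

Phase 1 (decelerating): v₀ = 3.50 m/s, a = -0.8 m/s².
v² = v₀² + 2aΔx = 3.50² + 2·-0.8·4 = 5.85 → v = 2.42 m/s
t = (v − v₀)/a = (2.42 − 3.50)/-0.8 = 1.35 s

Phase 2 (accelerating): v₀ = 2.42 m/s, a = 2 m/s².
v = v₀ + at = 2.42 + (2)(8.5) = 19.4 m/s
Δx = v₀t + ½at² = 2.42·8.5 + 0.5·2·8.5² = 92.8 m
Final speed = 19.4 m/s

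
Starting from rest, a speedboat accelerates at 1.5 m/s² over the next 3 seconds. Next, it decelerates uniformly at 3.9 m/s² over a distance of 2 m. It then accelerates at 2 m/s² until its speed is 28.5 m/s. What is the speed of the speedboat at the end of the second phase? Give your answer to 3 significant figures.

2.16 m/s

Phase 1 (accelerating): v₀ = 0 m/s, a = 1.5 m/s².
v = v₀ + at = 0 + (1.5)(3) = 4.50 m/s
Δx = v₀t + ½at² = 0·3 + 0.5·1.5·3² = 6.75 m

Phase 2 (decelerating): v₀ = 4.50 m/s, a = -3.9 m/s².
v² = v₀² + 2aΔx = 4.50² + 2·-3.9·2 = 4.65 → v = 2.16 m/s
t = (v − v₀)/a = (2.16 − 4.50)/-3.9 = 0.601 s
Speed at end of phase 2 = 2.16 m/s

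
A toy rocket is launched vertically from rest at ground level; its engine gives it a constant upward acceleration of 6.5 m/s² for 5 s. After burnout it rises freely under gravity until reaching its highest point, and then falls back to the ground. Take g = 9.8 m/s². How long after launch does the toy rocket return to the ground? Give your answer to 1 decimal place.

13.6 s

Phase 1 (powered ascent): v₀ = 0 m/s, a = 6.5 m/s².
v = v₀ + at = 0 + (6.5)(5) = 32.5 m/s
Δx = v₀t + ½at² = 0·5 + 0.5·6.5·5² = 81.2 m

Phase 2 (coasting upward): v₀ = 32.5 m/s, a = -9.8 m/s².
v = v₀ + at → t = (0 − 32.5) / -9.8 = 3.32 s
v² = v₀² + 2aΔx → Δx = (0² − 32.5²)/(2·-9.8) = 53.9 m

Phase 3 (free fall): v₀ = 0 m/s, a = -9.8 m/s².
Falls 135 m from rest: t = √(2·135/9.8) = 5.25 s; v = g·t = 51.5 m/s.
Total time = 5.00 + 3.32 + 5.25 = 13.6 s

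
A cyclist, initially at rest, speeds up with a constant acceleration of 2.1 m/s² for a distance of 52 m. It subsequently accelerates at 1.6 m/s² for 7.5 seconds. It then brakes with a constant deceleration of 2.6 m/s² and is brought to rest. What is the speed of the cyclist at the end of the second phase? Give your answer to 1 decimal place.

Phase 1 (accelerating): v₀ = 0 m/s, a = 2.1 m/s².
v² = v₀² + 2aΔx = 0² + 2·2.1·52 = 218 → v = 14.8 m/s
t = (v − v₀)/a = (14.8 − 0)/2.1 = 7.04 s

Phase 2 (accelerating): v₀ = 14.8 m/s, a = 1.6 m/s².
v = v₀ + at = 14.8 + (1.6)(7.5) = 26.8 m/s
Δx = v₀t + ½at² = 14.8·7.5 + 0.5·1.6·7.5² = 156 m
Speed at end of phase 2 = 26.8 m/s

26.8 m/s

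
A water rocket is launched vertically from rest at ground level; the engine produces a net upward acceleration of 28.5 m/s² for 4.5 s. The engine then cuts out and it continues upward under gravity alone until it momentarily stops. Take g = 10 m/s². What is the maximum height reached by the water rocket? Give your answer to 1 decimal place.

Phase 1 (powered ascent): v₀ = 0 m/s, a = 28.5 m/s².
v = v₀ + at = 0 + (28.5)(4.5) = 128 m/s
Δx = v₀t + ½at² = 0·4.5 + 0.5·28.5·4.5² = 289 m

Phase 2 (coasting upward): v₀ = 128 m/s, a = -10 m/s².
v = v₀ + at → t = (0 − 128) / -10 = 12.8 s
v² = v₀² + 2aΔx → Δx = (0² − 128²)/(2·-10) = 822 m
Maximum height = 289 + 822 = 1110 m

1111.0 m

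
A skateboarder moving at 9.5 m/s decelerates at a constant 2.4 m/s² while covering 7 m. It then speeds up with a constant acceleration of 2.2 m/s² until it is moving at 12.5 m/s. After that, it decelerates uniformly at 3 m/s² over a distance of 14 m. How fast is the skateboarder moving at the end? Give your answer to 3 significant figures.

8.50 m/s

Phase 1 (decelerating): v₀ = 9.50 m/s, a = -2.4 m/s².
v² = v₀² + 2aΔx = 9.50² + 2·-2.4·7 = 56.6 → v = 7.53 m/s
t = (v − v₀)/a = (7.53 − 9.50)/-2.4 = 0.822 s

Phase 2 (accelerating): v₀ = 7.53 m/s, a = 2.2 m/s².
v = v₀ + at → t = (12.5 − 7.53) / 2.2 = 2.26 s
v² = v₀² + 2aΔx → Δx = (12.5² − 7.53²)/(2·2.2) = 22.6 m

Phase 3 (decelerating): v₀ = 12.5 m/s, a = -3 m/s².
v² = v₀² + 2aΔx = 12.5² + 2·-3·14 = 72.2 → v = 8.50 m/s
t = (v − v₀)/a = (8.50 − 12.5)/-3 = 1.33 s
Final speed = 8.50 m/s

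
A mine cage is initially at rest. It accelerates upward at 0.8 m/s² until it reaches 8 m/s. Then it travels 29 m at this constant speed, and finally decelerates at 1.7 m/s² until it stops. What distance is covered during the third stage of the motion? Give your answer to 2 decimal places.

Phase 1 (accelerating): v₀ = 0 m/s, a = 0.8 m/s².
v = v₀ + at → t = (8 − 0) / 0.8 = 10.0 s
v² = v₀² + 2aΔx → Δx = (8² − 0²)/(2·0.8) = 40.0 m

Phase 2 (constant speed): v₀ = 8.00 m/s, a = 0 m/s².
Constant speed: t = d/v = 29/8.00 = 3.62 s

Phase 3 (decelerating): v₀ = 8.00 m/s, a = -1.7 m/s².
v = v₀ + at → t = (0 − 8.00) / -1.7 = 4.71 s
v² = v₀² + 2aΔx → Δx = (0² − 8.00²)/(2·-1.7) = 18.8 m
Distance in phase 3 = 18.8 m

18.82 m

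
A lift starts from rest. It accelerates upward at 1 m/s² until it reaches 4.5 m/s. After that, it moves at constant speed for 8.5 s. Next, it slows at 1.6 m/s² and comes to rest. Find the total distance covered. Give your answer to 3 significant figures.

54.7 m

Phase 1 (accelerating): v₀ = 0 m/s, a = 1 m/s².
v = v₀ + at → t = (4.5 − 0) / 1 = 4.50 s
v² = v₀² + 2aΔx → Δx = (4.5² − 0²)/(2·1) = 10.1 m

Phase 2 (constant speed): v₀ = 4.50 m/s, a = 0 m/s².
v = v₀ + at = 4.50 + (0)(8.5) = 4.50 m/s
Δx = v₀t + ½at² = 4.50·8.5 + 0.5·0·8.5² = 38.2 m

Phase 3 (decelerating): v₀ = 4.50 m/s, a = -1.6 m/s².
v = v₀ + at → t = (0 − 4.50) / -1.6 = 2.81 s
v² = v₀² + 2aΔx → Δx = (0² − 4.50²)/(2·-1.6) = 6.33 m
Total distance = 10.1 + 38.2 + 6.33 = 54.7 m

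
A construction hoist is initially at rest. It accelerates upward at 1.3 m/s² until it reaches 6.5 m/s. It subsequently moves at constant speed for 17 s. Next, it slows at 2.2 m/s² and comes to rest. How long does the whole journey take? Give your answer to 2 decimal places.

24.95 s

Phase 1 (accelerating): v₀ = 0 m/s, a = 1.3 m/s².
v = v₀ + at → t = (6.5 − 0) / 1.3 = 5.00 s
v² = v₀² + 2aΔx → Δx = (6.5² − 0²)/(2·1.3) = 16.2 m

Phase 2 (constant speed): v₀ = 6.50 m/s, a = 0 m/s².
v = v₀ + at = 6.50 + (0)(17) = 6.50 m/s
Δx = v₀t + ½at² = 6.50·17 + 0.5·0·17² = 110 m

Phase 3 (decelerating): v₀ = 6.50 m/s, a = -2.2 m/s².
v = v₀ + at → t = (0 − 6.50) / -2.2 = 2.95 s
v² = v₀² + 2aΔx → Δx = (0² − 6.50²)/(2·-2.2) = 9.60 m
Total time = 5.00 + 17.0 + 2.95 = 25.0 s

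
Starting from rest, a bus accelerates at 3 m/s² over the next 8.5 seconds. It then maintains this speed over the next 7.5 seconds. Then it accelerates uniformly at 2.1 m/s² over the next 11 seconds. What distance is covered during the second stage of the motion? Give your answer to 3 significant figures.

191 m

Phase 1 (accelerating): v₀ = 0 m/s, a = 3 m/s².
v = v₀ + at = 0 + (3)(8.5) = 25.5 m/s
Δx = v₀t + ½at² = 0·8.5 + 0.5·3·8.5² = 108 m

Phase 2 (constant speed): v₀ = 25.5 m/s, a = 0 m/s².
v = v₀ + at = 25.5 + (0)(7.5) = 25.5 m/s
Δx = v₀t + ½at² = 25.5·7.5 + 0.5·0·7.5² = 191 m
Distance in phase 2 = 191 m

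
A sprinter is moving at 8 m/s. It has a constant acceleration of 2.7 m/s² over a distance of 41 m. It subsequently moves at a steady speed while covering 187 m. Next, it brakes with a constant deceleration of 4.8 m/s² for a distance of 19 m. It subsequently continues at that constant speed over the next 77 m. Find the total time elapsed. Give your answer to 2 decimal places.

Phase 1 (accelerating): v₀ = 8.00 m/s, a = 2.7 m/s².
v² = v₀² + 2aΔx = 8.00² + 2·2.7·41 = 285 → v = 16.9 m/s
t = (v − v₀)/a = (16.9 − 8.00)/2.7 = 3.29 s

Phase 2 (constant speed): v₀ = 16.9 m/s, a = 0 m/s².
Constant speed: t = d/v = 187/16.9 = 11.1 s

Phase 3 (decelerating): v₀ = 16.9 m/s, a = -4.8 m/s².
v² = v₀² + 2aΔx = 16.9² + 2·-4.8·19 = 103 → v = 10.1 m/s
t = (v − v₀)/a = (10.1 − 16.9)/-4.8 = 1.41 s

Phase 4 (constant speed): v₀ = 10.1 m/s, a = 0 m/s².
Constant speed: t = d/v = 77/10.1 = 7.59 s
Total time = 3.29 + 11.1 + 1.41 + 7.59 = 23.4 s

23.36 s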